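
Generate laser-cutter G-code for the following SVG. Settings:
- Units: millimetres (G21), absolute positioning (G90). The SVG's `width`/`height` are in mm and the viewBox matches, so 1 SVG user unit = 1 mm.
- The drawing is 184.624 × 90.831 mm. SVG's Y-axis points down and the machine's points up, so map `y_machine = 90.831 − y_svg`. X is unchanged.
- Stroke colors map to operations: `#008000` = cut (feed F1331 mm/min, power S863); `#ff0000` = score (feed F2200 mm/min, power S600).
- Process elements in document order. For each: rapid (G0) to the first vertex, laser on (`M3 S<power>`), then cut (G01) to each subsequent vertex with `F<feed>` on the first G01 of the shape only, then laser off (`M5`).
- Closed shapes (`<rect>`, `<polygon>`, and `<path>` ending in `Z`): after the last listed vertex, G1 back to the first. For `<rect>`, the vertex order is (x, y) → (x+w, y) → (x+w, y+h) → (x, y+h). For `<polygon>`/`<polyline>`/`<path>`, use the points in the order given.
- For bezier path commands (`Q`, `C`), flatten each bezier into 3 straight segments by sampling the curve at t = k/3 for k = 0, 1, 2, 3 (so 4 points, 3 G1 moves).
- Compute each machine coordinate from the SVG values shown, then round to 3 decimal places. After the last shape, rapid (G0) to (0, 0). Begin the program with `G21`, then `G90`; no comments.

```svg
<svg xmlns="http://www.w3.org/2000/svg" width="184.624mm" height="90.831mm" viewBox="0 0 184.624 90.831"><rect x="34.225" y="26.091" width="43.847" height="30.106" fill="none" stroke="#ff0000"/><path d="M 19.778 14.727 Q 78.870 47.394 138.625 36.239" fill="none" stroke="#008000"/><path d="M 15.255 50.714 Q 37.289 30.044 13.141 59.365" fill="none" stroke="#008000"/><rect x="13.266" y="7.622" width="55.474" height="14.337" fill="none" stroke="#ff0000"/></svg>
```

G21
G90
G0 X34.225 Y64.740
M3 S600
G01 X78.072 Y64.740 F2200
G01 X78.072 Y34.634
G01 X34.225 Y34.634
G01 X34.225 Y64.740
M5
G0 X19.778 Y76.104
M3 S863
G01 X59.246 Y59.195 F1331
G01 X98.862 Y52.024
G01 X138.625 Y54.592
M5
G0 X15.255 Y40.117
M3 S863
G01 X24.813 Y48.342 F1331
G01 X24.108 Y45.459
G01 X13.141 Y31.466
M5
G0 X13.266 Y83.209
M3 S600
G01 X68.740 Y83.209 F2200
G01 X68.740 Y68.872
G01 X13.266 Y68.872
G01 X13.266 Y83.209
M5
G0 X0.000 Y0.000

Since the viewBox matches the mm dimensions, user units are millimetres directly. The only transform is the Y-flip y_m = 90.831 − y_svg.

Shape 1 is a rectangle drawn with `<rect>`. Its stroke #ff0000 means score at S600, F2200. After flipping Y the toolpath is (34.225,64.740) → (78.072,64.740) → (78.072,34.634) → (34.225,34.634) → (34.225,64.740), returning to the start.

Shape 2 is a quadratic bezier drawn with `<path>`. Its stroke #008000 means cut at S863, F1331. After flipping Y the toolpath is (19.778,76.104) → (59.246,59.195) → (98.862,52.024) → (138.625,54.592).

Shape 3 is a quadratic bezier drawn with `<path>`. Its stroke #008000 means cut at S863, F1331. After flipping Y the toolpath is (15.255,40.117) → (24.813,48.342) → (24.108,45.459) → (13.141,31.466).

Shape 4 is a rectangle drawn with `<rect>`. Its stroke #ff0000 means score at S600, F2200. After flipping Y the toolpath is (13.266,83.209) → (68.740,83.209) → (68.740,68.872) → (13.266,68.872) → (13.266,83.209), returning to the start.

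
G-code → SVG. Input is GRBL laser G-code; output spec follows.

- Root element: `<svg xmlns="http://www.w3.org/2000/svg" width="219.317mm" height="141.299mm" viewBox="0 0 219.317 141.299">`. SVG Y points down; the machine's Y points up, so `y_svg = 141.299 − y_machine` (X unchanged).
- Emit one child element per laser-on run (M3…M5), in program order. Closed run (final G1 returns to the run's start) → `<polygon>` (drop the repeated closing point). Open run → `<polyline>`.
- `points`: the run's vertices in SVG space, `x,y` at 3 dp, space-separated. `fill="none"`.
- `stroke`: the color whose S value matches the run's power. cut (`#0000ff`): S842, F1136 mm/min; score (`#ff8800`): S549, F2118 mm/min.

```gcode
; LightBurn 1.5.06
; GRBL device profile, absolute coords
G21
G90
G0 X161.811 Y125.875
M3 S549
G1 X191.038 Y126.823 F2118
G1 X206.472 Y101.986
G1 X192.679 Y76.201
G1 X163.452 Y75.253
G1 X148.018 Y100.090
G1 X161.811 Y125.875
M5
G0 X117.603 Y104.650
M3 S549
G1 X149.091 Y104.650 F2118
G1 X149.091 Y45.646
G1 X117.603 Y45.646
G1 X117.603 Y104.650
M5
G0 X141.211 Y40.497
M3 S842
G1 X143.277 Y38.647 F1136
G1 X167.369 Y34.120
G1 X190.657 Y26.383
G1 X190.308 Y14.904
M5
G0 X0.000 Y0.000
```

Machine Y-up, SVG Y-down with viewBox height 141.299, so y_svg = 141.299 − y_machine; X carries over.

Run 1: power S549 maps to stroke `#ff8800` (score). The run returns to its start, so emit a `<polygon>` with points (Y-flipped): 161.811,15.424 191.038,14.476 206.472,39.313 192.679,65.098 163.452,66.046 148.018,41.209.

Run 2: the run's S549 means `#ff8800` (score). The run returns to its start, so emit a `<polygon>` with points (Y-flipped): 117.603,36.649 149.091,36.649 149.091,95.653 117.603,95.653.

Run 3: power S842 maps to stroke `#0000ff` (cut). The run is open, so emit a `<polyline>` with points (Y-flipped): 141.211,100.802 143.277,102.652 167.369,107.179 190.657,114.916 190.308,126.395.

<svg xmlns="http://www.w3.org/2000/svg" width="219.317mm" height="141.299mm" viewBox="0 0 219.317 141.299">
  <polygon points="161.811,15.424 191.038,14.476 206.472,39.313 192.679,65.098 163.452,66.046 148.018,41.209" fill="none" stroke="#ff8800"/>
  <polygon points="117.603,36.649 149.091,36.649 149.091,95.653 117.603,95.653" fill="none" stroke="#ff8800"/>
  <polyline points="141.211,100.802 143.277,102.652 167.369,107.179 190.657,114.916 190.308,126.395" fill="none" stroke="#0000ff"/>
</svg>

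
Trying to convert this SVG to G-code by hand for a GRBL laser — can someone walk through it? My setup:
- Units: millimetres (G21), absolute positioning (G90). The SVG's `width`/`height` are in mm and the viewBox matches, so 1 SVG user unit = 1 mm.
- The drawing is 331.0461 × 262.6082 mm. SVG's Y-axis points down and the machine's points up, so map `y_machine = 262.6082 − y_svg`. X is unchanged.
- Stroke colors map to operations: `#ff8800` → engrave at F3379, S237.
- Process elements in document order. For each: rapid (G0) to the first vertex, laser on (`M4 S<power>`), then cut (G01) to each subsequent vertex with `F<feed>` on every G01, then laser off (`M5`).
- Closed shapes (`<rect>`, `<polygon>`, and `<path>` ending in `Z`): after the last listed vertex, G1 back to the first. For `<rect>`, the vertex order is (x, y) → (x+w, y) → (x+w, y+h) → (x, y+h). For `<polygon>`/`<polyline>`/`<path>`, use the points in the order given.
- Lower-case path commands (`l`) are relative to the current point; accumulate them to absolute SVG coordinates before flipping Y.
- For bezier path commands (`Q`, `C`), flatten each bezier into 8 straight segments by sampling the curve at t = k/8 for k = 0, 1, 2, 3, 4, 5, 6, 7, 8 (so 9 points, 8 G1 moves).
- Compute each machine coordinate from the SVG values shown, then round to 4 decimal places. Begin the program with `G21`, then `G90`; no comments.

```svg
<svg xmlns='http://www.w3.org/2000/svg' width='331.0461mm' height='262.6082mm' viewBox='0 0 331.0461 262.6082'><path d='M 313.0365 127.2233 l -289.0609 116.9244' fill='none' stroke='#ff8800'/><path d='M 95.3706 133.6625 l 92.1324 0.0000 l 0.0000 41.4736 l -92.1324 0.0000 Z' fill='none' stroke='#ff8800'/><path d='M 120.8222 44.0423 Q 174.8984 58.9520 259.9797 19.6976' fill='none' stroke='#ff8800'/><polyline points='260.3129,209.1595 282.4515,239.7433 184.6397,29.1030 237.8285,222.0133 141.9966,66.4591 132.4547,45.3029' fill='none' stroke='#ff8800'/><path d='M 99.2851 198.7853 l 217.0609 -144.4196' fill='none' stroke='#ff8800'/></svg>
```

1 u = 1 mm; y_m = 262.6082 − y.

[1] `<path>` line segment, #ff8800→engrave S237 F3379: (313.0365,135.3849) → (23.9756,18.4605)

[2] `<path>` rectangle, #ff8800→engrave S237 F3379: (95.3706,128.9457) → (187.5030,128.9457) → (187.5030,87.4721) → (95.3706,87.4721) → (95.3706,128.9457) (closed)

[3] `<path>` quadratic bezier, #ff8800→engrave S237 F3379: (120.8222,218.5659) → (134.8257,215.6848) → (149.7981,214.4963) → (165.7394,215.0005) → (182.6497,217.1972) → (200.5288,221.0866) → (219.3769,226.6687) → (239.1938,233.9433) → (259.9797,242.9106)

[4] `<polyline>` open polyline, #ff8800→engrave S237 F3379: (260.3129,53.4487) → (282.4515,22.8649) → (184.6397,233.5052) → (237.8285,40.5949) → (141.9966,196.1491) → (132.4547,217.3053)

[5] `<path>` line segment, #ff8800→engrave S237 F3379: (99.2851,63.8229) → (316.3460,208.2425)

G21
G90
G0 X313.0365 Y135.3849
M4 S237
G01 X23.9756 Y18.4605 F3379
M5
G0 X95.3706 Y128.9457
M4 S237
G01 X187.5030 Y128.9457 F3379
G01 X187.5030 Y87.4721 F3379
G01 X95.3706 Y87.4721 F3379
G01 X95.3706 Y128.9457 F3379
M5
G0 X120.8222 Y218.5659
M4 S237
G01 X134.8257 Y215.6848 F3379
G01 X149.7981 Y214.4963 F3379
G01 X165.7394 Y215.0005 F3379
G01 X182.6497 Y217.1972 F3379
G01 X200.5288 Y221.0866 F3379
G01 X219.3769 Y226.6687 F3379
G01 X239.1938 Y233.9433 F3379
G01 X259.9797 Y242.9106 F3379
M5
G0 X260.3129 Y53.4487
M4 S237
G01 X282.4515 Y22.8649 F3379
G01 X184.6397 Y233.5052 F3379
G01 X237.8285 Y40.5949 F3379
G01 X141.9966 Y196.1491 F3379
G01 X132.4547 Y217.3053 F3379
M5
G0 X99.2851 Y63.8229
M4 S237
G01 X316.3460 Y208.2425 F3379
M5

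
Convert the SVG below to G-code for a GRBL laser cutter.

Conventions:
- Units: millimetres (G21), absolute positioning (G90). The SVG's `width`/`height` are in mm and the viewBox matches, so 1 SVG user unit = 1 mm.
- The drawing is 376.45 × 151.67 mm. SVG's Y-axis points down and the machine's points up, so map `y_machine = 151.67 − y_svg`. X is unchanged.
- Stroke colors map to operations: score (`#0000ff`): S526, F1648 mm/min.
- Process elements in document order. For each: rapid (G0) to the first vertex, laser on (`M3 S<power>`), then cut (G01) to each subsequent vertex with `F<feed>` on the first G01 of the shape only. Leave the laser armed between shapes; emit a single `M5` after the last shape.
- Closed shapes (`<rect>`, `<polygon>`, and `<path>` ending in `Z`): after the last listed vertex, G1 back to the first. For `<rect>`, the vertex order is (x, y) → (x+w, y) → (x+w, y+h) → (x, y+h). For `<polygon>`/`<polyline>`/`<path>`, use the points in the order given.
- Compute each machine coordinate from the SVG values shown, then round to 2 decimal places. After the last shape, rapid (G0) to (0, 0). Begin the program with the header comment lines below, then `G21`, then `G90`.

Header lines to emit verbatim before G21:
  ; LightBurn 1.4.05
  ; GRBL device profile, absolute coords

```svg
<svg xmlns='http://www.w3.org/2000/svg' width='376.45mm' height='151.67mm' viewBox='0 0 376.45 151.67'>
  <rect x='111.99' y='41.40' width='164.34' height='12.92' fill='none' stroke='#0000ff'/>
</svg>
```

; LightBurn 1.4.05
; GRBL device profile, absolute coords
G21
G90
G0 X111.99 Y110.27
M3 S526
G01 X276.33 Y110.27 F1648
G01 X276.33 Y97.35
G01 X111.99 Y97.35
G01 X111.99 Y110.27
M5
G0 X0.00 Y0.00

1 u = 1 mm; y_m = 151.67 − y.

[1] `<rect>` rectangle, #0000ff→score S526 F1648: (111.99,110.27) → (276.33,110.27) → (276.33,97.35) → (111.99,97.35) → (111.99,110.27) (closed)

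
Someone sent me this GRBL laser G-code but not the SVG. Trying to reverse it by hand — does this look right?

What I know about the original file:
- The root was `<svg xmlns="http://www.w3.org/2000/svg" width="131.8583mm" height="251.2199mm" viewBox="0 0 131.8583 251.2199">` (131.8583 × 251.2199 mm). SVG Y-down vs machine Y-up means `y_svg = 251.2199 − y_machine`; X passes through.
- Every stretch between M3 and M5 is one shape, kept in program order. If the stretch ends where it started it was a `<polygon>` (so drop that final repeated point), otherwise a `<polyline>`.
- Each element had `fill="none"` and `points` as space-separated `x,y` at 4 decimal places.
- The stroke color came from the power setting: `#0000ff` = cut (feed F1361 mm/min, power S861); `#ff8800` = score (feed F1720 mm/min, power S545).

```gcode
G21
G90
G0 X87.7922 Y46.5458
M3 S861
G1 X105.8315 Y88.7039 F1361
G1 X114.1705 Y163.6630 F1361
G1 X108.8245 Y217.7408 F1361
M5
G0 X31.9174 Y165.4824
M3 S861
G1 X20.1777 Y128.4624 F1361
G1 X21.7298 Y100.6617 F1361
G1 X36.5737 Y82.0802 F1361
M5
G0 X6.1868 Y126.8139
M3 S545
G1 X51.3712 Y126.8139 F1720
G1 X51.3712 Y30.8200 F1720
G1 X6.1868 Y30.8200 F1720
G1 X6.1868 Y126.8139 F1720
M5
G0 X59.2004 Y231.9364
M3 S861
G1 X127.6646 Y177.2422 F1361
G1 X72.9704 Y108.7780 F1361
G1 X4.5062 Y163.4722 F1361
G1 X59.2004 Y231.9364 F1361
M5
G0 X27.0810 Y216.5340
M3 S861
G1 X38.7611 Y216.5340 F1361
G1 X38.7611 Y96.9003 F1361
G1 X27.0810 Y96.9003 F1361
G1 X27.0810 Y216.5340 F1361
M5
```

y_svg = 251.2199 − y_m.

[1] S861→`#0000ff` (cut); open run; points: 87.7922,204.6741 105.8315,162.5160 114.1705,87.5569 108.8245,33.4791

[2] S861→`#0000ff` (cut); open run; points: 31.9174,85.7375 20.1777,122.7575 21.7298,150.5582 36.5737,169.1397

[3] S545→`#ff8800` (score); closed run; points: 6.1868,124.4060 51.3712,124.4060 51.3712,220.3999 6.1868,220.3999

[4] S861→`#0000ff` (cut); closed run; points: 59.2004,19.2835 127.6646,73.9777 72.9704,142.4419 4.5062,87.7477

[5] S861→`#0000ff` (cut); closed run; points: 27.0810,34.6859 38.7611,34.6859 38.7611,154.3196 27.0810,154.3196

<svg xmlns="http://www.w3.org/2000/svg" width="131.8583mm" height="251.2199mm" viewBox="0 0 131.8583 251.2199">
  <polyline points="87.7922,204.6741 105.8315,162.5160 114.1705,87.5569 108.8245,33.4791" fill="none" stroke="#0000ff"/>
  <polyline points="31.9174,85.7375 20.1777,122.7575 21.7298,150.5582 36.5737,169.1397" fill="none" stroke="#0000ff"/>
  <polygon points="6.1868,124.4060 51.3712,124.4060 51.3712,220.3999 6.1868,220.3999" fill="none" stroke="#ff8800"/>
  <polygon points="59.2004,19.2835 127.6646,73.9777 72.9704,142.4419 4.5062,87.7477" fill="none" stroke="#0000ff"/>
  <polygon points="27.0810,34.6859 38.7611,34.6859 38.7611,154.3196 27.0810,154.3196" fill="none" stroke="#0000ff"/>
</svg>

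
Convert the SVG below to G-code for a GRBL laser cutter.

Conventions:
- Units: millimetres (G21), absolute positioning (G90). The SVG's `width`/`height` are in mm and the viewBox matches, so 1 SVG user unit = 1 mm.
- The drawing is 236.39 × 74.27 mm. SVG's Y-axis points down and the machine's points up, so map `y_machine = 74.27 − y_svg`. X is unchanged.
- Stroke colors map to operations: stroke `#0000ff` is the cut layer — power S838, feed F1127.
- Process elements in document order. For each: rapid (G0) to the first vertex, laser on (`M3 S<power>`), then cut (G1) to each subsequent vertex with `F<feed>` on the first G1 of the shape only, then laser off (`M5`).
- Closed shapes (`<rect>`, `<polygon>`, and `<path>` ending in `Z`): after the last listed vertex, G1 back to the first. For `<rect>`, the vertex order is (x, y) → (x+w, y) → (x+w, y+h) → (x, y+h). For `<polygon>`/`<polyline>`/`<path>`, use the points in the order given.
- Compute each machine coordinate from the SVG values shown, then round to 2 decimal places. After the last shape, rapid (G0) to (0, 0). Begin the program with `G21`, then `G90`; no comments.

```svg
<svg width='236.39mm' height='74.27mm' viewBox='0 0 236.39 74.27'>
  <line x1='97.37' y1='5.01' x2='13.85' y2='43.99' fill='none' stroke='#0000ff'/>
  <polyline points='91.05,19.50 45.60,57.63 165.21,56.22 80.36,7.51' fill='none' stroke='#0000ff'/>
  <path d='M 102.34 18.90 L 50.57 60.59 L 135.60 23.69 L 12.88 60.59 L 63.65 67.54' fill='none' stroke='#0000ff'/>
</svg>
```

Since the viewBox matches the mm dimensions, user units are millimetres directly. The only transform is the Y-flip y_m = 74.27 − y_svg.

Shape 1 is a line segment drawn with `<line>`. Its stroke #0000ff means cut at S838, F1127. After flipping Y the toolpath is (97.37,69.26) → (13.85,30.28).

Shape 2 is a open polyline drawn with `<polyline>`. Its stroke #0000ff means cut at S838, F1127. After flipping Y the toolpath is (91.05,54.77) → (45.60,16.64) → (165.21,18.05) → (80.36,66.76).

Shape 3 is a open polyline drawn with `<path>`. Its stroke #0000ff means cut at S838, F1127. After flipping Y the toolpath is (102.34,55.37) → (50.57,13.68) → (135.60,50.58) → (12.88,13.68) → (63.65,6.73).

G21
G90
G0 X97.37 Y69.26
M3 S838
G1 X13.85 Y30.28 F1127
M5
G0 X91.05 Y54.77
M3 S838
G1 X45.60 Y16.64 F1127
G1 X165.21 Y18.05
G1 X80.36 Y66.76
M5
G0 X102.34 Y55.37
M3 S838
G1 X50.57 Y13.68 F1127
G1 X135.60 Y50.58
G1 X12.88 Y13.68
G1 X63.65 Y6.73
M5
G0 X0.00 Y0.00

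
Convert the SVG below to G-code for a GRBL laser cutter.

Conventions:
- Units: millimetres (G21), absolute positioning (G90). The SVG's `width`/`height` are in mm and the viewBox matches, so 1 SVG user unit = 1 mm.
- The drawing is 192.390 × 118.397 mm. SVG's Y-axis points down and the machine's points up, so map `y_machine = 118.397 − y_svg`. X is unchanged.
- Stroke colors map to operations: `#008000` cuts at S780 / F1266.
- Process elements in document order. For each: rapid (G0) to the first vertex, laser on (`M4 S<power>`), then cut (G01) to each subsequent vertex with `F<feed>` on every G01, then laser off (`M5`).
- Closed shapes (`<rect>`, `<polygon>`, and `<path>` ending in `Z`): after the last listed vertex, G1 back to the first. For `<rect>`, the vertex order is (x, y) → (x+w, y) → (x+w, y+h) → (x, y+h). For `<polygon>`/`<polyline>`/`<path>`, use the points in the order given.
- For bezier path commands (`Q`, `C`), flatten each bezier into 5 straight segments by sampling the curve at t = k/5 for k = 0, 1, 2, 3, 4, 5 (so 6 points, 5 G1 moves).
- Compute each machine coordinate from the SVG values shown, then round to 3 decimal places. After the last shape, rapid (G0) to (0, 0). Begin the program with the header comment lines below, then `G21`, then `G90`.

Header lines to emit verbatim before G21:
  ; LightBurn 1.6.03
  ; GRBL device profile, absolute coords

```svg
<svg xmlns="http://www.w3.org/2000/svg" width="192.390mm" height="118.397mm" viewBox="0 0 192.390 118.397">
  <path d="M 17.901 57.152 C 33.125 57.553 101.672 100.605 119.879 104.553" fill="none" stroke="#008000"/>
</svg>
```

viewBox `0 0 192.390 118.397` with mm width/height → 1 unit = 1 mm. Flip: y_m = 118.397 − y_svg.

**Shape 1** — `<path>` cubic bezier, stroke `#008000` → cut (S780, F1266). Control points (SVG): P0=(17.901,57.152), P1=(33.125,57.553), P2=(101.672,100.605), P3=(119.879,104.553); sampled at t=k/5. Machine vertices: (17.901,61.245) → (32.605,56.540) → (55.130,45.524) → (80.502,32.119) → (103.743,20.251) → (119.879,13.844). Open path.

; LightBurn 1.6.03
; GRBL device profile, absolute coords
G21
G90
G0 X17.901 Y61.245
M4 S780
G01 X32.605 Y56.540 F1266
G01 X55.130 Y45.524 F1266
G01 X80.502 Y32.119 F1266
G01 X103.743 Y20.251 F1266
G01 X119.879 Y13.844 F1266
M5
G0 X0.000 Y0.000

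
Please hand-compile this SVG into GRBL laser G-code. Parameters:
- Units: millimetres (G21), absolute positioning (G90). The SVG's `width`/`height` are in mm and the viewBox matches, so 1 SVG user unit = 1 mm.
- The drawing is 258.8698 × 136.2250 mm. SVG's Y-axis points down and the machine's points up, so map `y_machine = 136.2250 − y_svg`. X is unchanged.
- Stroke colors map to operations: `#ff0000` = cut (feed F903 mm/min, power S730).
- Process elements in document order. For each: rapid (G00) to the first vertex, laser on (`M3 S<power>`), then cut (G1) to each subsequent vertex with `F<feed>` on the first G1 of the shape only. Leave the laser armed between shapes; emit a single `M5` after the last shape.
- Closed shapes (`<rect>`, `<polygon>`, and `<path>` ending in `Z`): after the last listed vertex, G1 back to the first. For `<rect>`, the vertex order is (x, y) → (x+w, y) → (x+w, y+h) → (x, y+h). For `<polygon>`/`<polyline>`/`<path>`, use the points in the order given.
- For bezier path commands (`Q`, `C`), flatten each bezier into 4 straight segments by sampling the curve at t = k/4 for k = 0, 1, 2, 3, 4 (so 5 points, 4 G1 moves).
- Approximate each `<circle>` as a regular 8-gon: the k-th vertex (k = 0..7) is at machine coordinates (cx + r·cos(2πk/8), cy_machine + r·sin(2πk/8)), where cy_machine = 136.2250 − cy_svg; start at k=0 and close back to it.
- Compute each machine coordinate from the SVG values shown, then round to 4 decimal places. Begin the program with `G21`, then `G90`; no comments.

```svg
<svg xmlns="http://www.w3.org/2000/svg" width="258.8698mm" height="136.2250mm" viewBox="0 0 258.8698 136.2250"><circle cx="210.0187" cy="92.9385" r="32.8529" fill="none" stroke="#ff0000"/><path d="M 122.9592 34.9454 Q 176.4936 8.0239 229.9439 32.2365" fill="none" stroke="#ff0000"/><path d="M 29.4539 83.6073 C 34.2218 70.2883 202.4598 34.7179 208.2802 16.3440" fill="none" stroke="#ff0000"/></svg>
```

G21
G90
G00 X242.8716 Y43.2865
M3 S730
G1 X233.2492 Y66.5170 F903
G1 X210.0187 Y76.1394
G1 X186.7882 Y66.5170
G1 X177.1658 Y43.2865
G1 X186.7882 Y20.0560
G1 X210.0187 Y10.4336
G1 X233.2492 Y20.0560
G1 X242.8716 Y43.2865
G00 X122.9592 Y101.2796
M3 S730
G1 X149.7211 Y111.5445 F903
G1 X176.4726 Y115.4176
G1 X203.2135 Y112.8989
G1 X229.9439 Y103.9885
G00 X29.4539 Y52.6177
M3 S730
G1 X58.5885 Y66.1627 F903
G1 X118.4724 Y84.3538
G1 X178.5536 Y103.4926
G1 X208.2802 Y119.8810
M5

Since the viewBox matches the mm dimensions, user units are millimetres directly. The only transform is the Y-flip y_m = 136.2250 − y_svg.

Shape 1 is a circle drawn with `<circle>`. Its stroke #ff0000 means cut at S730, F903. After flipping Y the toolpath is (242.8716,43.2865) → (233.2492,66.5170) → (210.0187,76.1394) → (186.7882,66.5170) → (177.1658,43.2865) → (186.7882,20.0560) → (210.0187,10.4336) → (233.2492,20.0560) → (242.8716,43.2865), returning to the start.

Shape 2 is a quadratic bezier drawn with `<path>`. Its stroke #ff0000 means cut at S730, F903. After flipping Y the toolpath is (122.9592,101.2796) → (149.7211,111.5445) → (176.4726,115.4176) → (203.2135,112.8989) → (229.9439,103.9885).

Shape 3 is a cubic bezier drawn with `<path>`. Its stroke #ff0000 means cut at S730, F903. After flipping Y the toolpath is (29.4539,52.6177) → (58.5885,66.1627) → (118.4724,84.3538) → (178.5536,103.4926) → (208.2802,119.8810).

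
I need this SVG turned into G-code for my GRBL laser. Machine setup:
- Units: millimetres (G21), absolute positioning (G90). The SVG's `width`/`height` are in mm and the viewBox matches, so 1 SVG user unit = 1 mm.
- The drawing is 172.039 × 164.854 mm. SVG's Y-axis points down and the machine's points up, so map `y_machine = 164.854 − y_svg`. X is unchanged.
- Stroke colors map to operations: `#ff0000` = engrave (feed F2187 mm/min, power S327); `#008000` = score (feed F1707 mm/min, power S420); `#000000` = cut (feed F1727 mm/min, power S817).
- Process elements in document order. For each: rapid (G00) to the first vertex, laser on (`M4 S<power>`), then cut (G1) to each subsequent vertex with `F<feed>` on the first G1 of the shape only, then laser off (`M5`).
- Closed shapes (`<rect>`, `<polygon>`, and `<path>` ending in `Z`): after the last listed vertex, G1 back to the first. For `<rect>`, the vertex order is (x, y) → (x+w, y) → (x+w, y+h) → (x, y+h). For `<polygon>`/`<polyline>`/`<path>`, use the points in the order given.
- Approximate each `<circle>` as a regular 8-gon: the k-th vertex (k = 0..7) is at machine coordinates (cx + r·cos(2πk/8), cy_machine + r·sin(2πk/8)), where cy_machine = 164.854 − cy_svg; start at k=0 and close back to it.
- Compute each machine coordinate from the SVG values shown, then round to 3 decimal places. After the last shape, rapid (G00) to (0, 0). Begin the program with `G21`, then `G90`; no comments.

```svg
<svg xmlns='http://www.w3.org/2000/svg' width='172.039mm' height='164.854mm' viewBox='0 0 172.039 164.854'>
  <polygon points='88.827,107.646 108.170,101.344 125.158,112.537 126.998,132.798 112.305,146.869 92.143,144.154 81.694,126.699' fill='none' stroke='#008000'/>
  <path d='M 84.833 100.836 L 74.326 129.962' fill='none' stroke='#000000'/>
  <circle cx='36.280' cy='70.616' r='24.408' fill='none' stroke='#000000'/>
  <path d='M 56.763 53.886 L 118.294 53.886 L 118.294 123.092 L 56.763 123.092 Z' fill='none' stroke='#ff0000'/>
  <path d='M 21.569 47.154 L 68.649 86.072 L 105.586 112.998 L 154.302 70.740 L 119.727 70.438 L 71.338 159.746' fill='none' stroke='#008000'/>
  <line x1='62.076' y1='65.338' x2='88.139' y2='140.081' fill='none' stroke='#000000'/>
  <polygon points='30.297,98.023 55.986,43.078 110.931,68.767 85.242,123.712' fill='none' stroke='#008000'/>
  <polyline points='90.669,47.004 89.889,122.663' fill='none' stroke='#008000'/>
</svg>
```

G21
G90
G00 X88.827 Y57.208
M4 S420
G1 X108.170 Y63.510 F1707
G1 X125.158 Y52.317
G1 X126.998 Y32.056
G1 X112.305 Y17.985
G1 X92.143 Y20.700
G1 X81.694 Y38.155
G1 X88.827 Y57.208
M5
G00 X84.833 Y64.018
M4 S817
G1 X74.326 Y34.892 F1727
M5
G00 X60.688 Y94.238
M4 S817
G1 X53.539 Y111.497 F1727
G1 X36.280 Y118.646
G1 X19.021 Y111.497
G1 X11.872 Y94.238
G1 X19.021 Y76.979
G1 X36.280 Y69.830
G1 X53.539 Y76.979
G1 X60.688 Y94.238
M5
G00 X56.763 Y110.968
M4 S327
G1 X118.294 Y110.968 F2187
G1 X118.294 Y41.762
G1 X56.763 Y41.762
G1 X56.763 Y110.968
M5
G00 X21.569 Y117.700
M4 S420
G1 X68.649 Y78.782 F1707
G1 X105.586 Y51.856
G1 X154.302 Y94.114
G1 X119.727 Y94.416
G1 X71.338 Y5.108
M5
G00 X62.076 Y99.516
M4 S817
G1 X88.139 Y24.773 F1727
M5
G00 X30.297 Y66.831
M4 S420
G1 X55.986 Y121.776 F1707
G1 X110.931 Y96.087
G1 X85.242 Y41.142
G1 X30.297 Y66.831
M5
G00 X90.669 Y117.850
M4 S420
G1 X89.889 Y42.191 F1707
M5
G00 X0.000 Y0.000

viewBox `0 0 172.039 164.854` with mm width/height → 1 unit = 1 mm. Flip: y_m = 164.854 − y_svg.

**Shape 1** — `<polygon>` regular polygon, stroke `#008000` → score (S420, F1707). Machine vertices: (88.827,57.208) → (108.170,63.510) → (125.158,52.317) → (126.998,32.056) → (112.305,17.985) → (92.143,20.700) → (81.694,38.155) → (88.827,57.208). Closed: final G1 returns to the first vertex.

**Shape 2** — `<path>` line segment, stroke `#000000` → cut (S817, F1727). Machine vertices: (84.833,64.018) → (74.326,34.892). Open path.

**Shape 3** — `<circle>` circle, stroke `#000000` → cut (S817, F1727). Machine vertices: (60.688,94.238) → (53.539,111.497) → (36.280,118.646) → (19.021,111.497) → (11.872,94.238) → (19.021,76.979) → (36.280,69.830) → (53.539,76.979) → (60.688,94.238). Closed: final G1 returns to the first vertex.

**Shape 4** — `<path>` rectangle, stroke `#ff0000` → engrave (S327, F2187). Machine vertices: (56.763,110.968) → (118.294,110.968) → (118.294,41.762) → (56.763,41.762) → (56.763,110.968). Closed: final G1 returns to the first vertex.

**Shape 5** — `<path>` open polyline, stroke `#008000` → score (S420, F1707). Machine vertices: (21.569,117.700) → (68.649,78.782) → (105.586,51.856) → (154.302,94.114) → (119.727,94.416) → (71.338,5.108). Open path.

**Shape 6** — `<line>` line segment, stroke `#000000` → cut (S817, F1727). Machine vertices: (62.076,99.516) → (88.139,24.773). Open path.

**Shape 7** — `<polygon>` regular polygon, stroke `#008000` → score (S420, F1707). Machine vertices: (30.297,66.831) → (55.986,121.776) → (110.931,96.087) → (85.242,41.142) → (30.297,66.831). Closed: final G1 returns to the first vertex.

**Shape 8** — `<polyline>` line segment, stroke `#008000` → score (S420, F1707). Machine vertices: (90.669,117.850) → (89.889,42.191). Open path.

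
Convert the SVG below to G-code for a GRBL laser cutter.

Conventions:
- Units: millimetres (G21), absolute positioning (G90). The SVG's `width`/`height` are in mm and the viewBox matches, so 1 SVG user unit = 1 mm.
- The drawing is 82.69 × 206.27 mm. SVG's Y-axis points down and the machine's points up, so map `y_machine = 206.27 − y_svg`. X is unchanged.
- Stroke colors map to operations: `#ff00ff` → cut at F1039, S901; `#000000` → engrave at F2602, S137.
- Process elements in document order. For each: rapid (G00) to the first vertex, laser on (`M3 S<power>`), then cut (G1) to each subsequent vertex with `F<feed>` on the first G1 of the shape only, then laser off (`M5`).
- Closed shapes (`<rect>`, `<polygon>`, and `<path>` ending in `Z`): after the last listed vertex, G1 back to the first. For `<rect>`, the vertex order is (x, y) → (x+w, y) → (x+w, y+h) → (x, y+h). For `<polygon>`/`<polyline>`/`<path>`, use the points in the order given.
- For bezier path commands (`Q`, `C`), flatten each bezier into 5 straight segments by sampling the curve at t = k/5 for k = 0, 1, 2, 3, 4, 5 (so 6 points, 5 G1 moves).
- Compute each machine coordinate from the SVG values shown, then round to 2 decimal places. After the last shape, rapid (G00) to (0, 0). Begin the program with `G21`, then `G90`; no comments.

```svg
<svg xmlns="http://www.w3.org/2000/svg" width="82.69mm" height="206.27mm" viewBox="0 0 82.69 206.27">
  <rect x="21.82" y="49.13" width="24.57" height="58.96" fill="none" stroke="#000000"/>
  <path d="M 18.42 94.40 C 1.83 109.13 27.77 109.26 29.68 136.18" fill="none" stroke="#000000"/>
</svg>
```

viewBox `0 0 82.69 206.27` with mm width/height → 1 unit = 1 mm. Flip: y_m = 206.27 − y_svg.

**Shape 1** — `<rect>` rectangle, stroke `#000000` → engrave (S137, F2602). Machine vertices: (21.82,157.14) → (46.39,157.14) → (46.39,98.18) → (21.82,98.18) → (21.82,157.14). Closed: final G1 returns to the first vertex.

**Shape 2** — `<path>` cubic bezier, stroke `#000000` → engrave (S137, F2602). Control points (SVG): P0=(18.42,94.40), P1=(1.83,109.13), P2=(27.77,109.26), P3=(29.68,136.18); sampled at t=k/5. Machine vertices: (18.42,111.87) → (13.04,104.45) → (14.67,98.55) → (20.11,92.18) → (26.18,83.36) → (29.68,70.09). Open path.

G21
G90
G00 X21.82 Y157.14
M3 S137
G1 X46.39 Y157.14 F2602
G1 X46.39 Y98.18
G1 X21.82 Y98.18
G1 X21.82 Y157.14
M5
G00 X18.42 Y111.87
M3 S137
G1 X13.04 Y104.45 F2602
G1 X14.67 Y98.55
G1 X20.11 Y92.18
G1 X26.18 Y83.36
G1 X29.68 Y70.09
M5
G00 X0.00 Y0.00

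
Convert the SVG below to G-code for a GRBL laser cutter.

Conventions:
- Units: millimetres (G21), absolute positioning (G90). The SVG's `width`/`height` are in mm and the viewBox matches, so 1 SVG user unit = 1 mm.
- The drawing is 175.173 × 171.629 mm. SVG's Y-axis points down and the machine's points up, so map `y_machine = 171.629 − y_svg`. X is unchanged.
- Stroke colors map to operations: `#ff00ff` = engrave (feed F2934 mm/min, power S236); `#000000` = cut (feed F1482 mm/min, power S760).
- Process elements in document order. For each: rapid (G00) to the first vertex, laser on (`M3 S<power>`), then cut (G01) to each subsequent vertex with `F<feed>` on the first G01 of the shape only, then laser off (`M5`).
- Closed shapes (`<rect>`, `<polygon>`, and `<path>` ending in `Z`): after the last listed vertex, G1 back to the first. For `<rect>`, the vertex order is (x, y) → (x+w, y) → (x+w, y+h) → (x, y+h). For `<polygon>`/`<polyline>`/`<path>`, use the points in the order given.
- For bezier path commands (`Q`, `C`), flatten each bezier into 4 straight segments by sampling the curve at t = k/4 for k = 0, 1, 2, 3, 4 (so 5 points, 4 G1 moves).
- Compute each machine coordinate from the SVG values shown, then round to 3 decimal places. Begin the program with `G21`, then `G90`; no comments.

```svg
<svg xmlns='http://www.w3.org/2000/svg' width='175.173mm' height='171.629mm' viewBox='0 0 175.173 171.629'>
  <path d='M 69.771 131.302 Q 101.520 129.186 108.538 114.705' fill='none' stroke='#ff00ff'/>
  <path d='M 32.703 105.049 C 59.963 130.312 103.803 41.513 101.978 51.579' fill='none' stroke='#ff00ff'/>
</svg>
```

viewBox `0 0 175.173 171.629` with mm width/height → 1 unit = 1 mm. Flip: y_m = 171.629 − y_svg.

**Shape 1** — `<path>` quadratic bezier, stroke `#ff00ff` → engrave (S236, F2934). Control points (SVG): P0=(69.771,131.302), P1=(101.520,129.186), P2=(108.538,114.705); sampled at t=k/4. Machine vertices: (69.771,40.327) → (84.100,42.158) → (95.337,45.534) → (103.483,50.456) → (108.538,56.924). Open path.

**Shape 2** — `<path>` cubic bezier, stroke `#ff00ff` → engrave (S236, F2934). Control points (SVG): P0=(32.703,105.049), P1=(59.963,130.312), P2=(103.803,41.513), P3=(101.978,51.579); sampled at t=k/4. Machine vertices: (32.703,66.580) → (55.284,65.692) → (78.247,87.616) → (95.757,112.389) → (101.978,120.050). Open path.

G21
G90
G00 X69.771 Y40.327
M3 S236
G01 X84.100 Y42.158 F2934
G01 X95.337 Y45.534
G01 X103.483 Y50.456
G01 X108.538 Y56.924
M5
G00 X32.703 Y66.580
M3 S236
G01 X55.284 Y65.692 F2934
G01 X78.247 Y87.616
G01 X95.757 Y112.389
G01 X101.978 Y120.050
M5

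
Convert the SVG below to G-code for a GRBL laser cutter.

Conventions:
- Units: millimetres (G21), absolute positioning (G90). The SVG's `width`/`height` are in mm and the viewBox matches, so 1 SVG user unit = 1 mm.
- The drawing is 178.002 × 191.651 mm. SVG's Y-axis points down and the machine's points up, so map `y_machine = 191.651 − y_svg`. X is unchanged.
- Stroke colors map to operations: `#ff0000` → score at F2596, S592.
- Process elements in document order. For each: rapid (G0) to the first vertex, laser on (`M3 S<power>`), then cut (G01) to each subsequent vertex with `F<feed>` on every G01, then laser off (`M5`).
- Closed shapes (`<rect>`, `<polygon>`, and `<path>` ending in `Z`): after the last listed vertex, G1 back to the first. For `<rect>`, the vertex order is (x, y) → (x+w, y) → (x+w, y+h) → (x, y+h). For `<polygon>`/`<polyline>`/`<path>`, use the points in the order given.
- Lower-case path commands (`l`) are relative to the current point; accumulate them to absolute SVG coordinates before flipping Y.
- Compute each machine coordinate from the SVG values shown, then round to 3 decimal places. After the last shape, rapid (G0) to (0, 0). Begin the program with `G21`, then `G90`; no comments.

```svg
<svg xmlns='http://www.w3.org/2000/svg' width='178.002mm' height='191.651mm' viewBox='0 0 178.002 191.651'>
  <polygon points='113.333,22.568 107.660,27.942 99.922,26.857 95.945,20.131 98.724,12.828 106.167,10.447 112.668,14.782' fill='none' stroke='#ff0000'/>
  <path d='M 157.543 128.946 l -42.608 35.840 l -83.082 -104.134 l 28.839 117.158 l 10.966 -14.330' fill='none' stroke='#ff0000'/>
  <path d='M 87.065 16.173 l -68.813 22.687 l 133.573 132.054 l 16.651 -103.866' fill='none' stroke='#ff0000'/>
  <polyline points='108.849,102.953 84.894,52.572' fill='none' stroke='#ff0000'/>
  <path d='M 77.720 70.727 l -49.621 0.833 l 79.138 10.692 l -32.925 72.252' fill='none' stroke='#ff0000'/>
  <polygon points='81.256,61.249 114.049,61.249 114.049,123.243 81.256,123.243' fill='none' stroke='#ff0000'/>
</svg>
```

G21
G90
G0 X113.333 Y169.083
M3 S592
G01 X107.660 Y163.709 F2596
G01 X99.922 Y164.794 F2596
G01 X95.945 Y171.520 F2596
G01 X98.724 Y178.823 F2596
G01 X106.167 Y181.204 F2596
G01 X112.668 Y176.869 F2596
G01 X113.333 Y169.083 F2596
M5
G0 X157.543 Y62.705
M3 S592
G01 X114.935 Y26.865 F2596
G01 X31.853 Y130.999 F2596
G01 X60.692 Y13.841 F2596
G01 X71.658 Y28.171 F2596
M5
G0 X87.065 Y175.478
M3 S592
G01 X18.252 Y152.791 F2596
G01 X151.825 Y20.737 F2596
G01 X168.476 Y124.603 F2596
M5
G0 X108.849 Y88.698
M3 S592
G01 X84.894 Y139.079 F2596
M5
G0 X77.720 Y120.924
M3 S592
G01 X28.099 Y120.091 F2596
G01 X107.237 Y109.399 F2596
G01 X74.312 Y37.147 F2596
M5
G0 X81.256 Y130.402
M3 S592
G01 X114.049 Y130.402 F2596
G01 X114.049 Y68.408 F2596
G01 X81.256 Y68.408 F2596
G01 X81.256 Y130.402 F2596
M5
G0 X0.000 Y0.000

viewBox `0 0 178.002 191.651` with mm width/height → 1 unit = 1 mm. Flip: y_m = 191.651 − y_svg.

**Shape 1** — `<polygon>` regular polygon, stroke `#ff0000` → score (S592, F2596). Machine vertices: (113.333,169.083) → (107.660,163.709) → (99.922,164.794) → (95.945,171.520) → (98.724,178.823) → (106.167,181.204) → (112.668,176.869) → (113.333,169.083). Closed: final G1 returns to the first vertex.

**Shape 2** — `<path>` open polyline, stroke `#ff0000` → score (S592, F2596). Machine vertices: (157.543,62.705) → (114.935,26.865) → (31.853,130.999) → (60.692,13.841) → (71.658,28.171). Open path.

**Shape 3** — `<path>` open polyline, stroke `#ff0000` → score (S592, F2596). Machine vertices: (87.065,175.478) → (18.252,152.791) → (151.825,20.737) → (168.476,124.603). Open path.

**Shape 4** — `<polyline>` line segment, stroke `#ff0000` → score (S592, F2596). Machine vertices: (108.849,88.698) → (84.894,139.079). Open path.

**Shape 5** — `<path>` open polyline, stroke `#ff0000` → score (S592, F2596). Machine vertices: (77.720,120.924) → (28.099,120.091) → (107.237,109.399) → (74.312,37.147). Open path.

**Shape 6** — `<polygon>` rectangle, stroke `#ff0000` → score (S592, F2596). Machine vertices: (81.256,130.402) → (114.049,130.402) → (114.049,68.408) → (81.256,68.408) → (81.256,130.402). Closed: final G1 returns to the first vertex.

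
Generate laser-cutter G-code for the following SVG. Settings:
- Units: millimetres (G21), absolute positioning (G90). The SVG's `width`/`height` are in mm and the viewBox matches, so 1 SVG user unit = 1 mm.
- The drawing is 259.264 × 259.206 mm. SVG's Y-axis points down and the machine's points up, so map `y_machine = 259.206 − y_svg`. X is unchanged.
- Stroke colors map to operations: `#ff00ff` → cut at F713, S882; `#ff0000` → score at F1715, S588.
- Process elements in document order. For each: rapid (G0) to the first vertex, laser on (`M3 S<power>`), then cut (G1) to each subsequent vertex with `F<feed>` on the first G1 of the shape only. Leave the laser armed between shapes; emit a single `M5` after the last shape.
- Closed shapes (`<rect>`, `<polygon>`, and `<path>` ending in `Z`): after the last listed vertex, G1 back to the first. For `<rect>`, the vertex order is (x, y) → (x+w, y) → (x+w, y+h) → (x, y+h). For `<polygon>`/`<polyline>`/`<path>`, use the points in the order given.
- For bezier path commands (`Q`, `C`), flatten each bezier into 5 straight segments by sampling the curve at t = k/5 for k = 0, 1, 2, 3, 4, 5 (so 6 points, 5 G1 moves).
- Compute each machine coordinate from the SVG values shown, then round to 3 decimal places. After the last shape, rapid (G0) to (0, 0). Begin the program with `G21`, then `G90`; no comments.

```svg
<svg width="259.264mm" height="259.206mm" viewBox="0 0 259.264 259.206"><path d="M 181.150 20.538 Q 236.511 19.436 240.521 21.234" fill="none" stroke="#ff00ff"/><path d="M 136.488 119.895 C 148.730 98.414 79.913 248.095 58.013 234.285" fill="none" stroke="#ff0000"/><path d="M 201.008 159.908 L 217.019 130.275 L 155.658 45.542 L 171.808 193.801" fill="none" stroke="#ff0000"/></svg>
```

1 u = 1 mm; y_m = 259.206 − y.

[1] `<path>` quadratic bezier, #ff00ff→cut S882 F713: (181.150,238.668) → (201.240,238.993) → (217.223,239.086) → (229.097,238.946) → (236.863,238.575) → (240.521,237.972)

[2] `<path>` cubic bezier, #ff0000→score S588 F1715: (136.488,139.311) → (135.130,134.337) → (120.461,104.348) → (98.623,65.407) → (75.759,33.577) → (58.013,24.921)

[3] `<path>` open polyline, #ff0000→score S588 F1715: (201.008,99.298) → (217.019,128.931) → (155.658,213.664) → (171.808,65.405)

G21
G90
G0 X181.150 Y238.668
M3 S882
G1 X201.240 Y238.993 F713
G1 X217.223 Y239.086
G1 X229.097 Y238.946
G1 X236.863 Y238.575
G1 X240.521 Y237.972
G0 X136.488 Y139.311
M3 S588
G1 X135.130 Y134.337 F1715
G1 X120.461 Y104.348
G1 X98.623 Y65.407
G1 X75.759 Y33.577
G1 X58.013 Y24.921
G0 X201.008 Y99.298
M3 S588
G1 X217.019 Y128.931 F1715
G1 X155.658 Y213.664
G1 X171.808 Y65.405
M5
G0 X0.000 Y0.000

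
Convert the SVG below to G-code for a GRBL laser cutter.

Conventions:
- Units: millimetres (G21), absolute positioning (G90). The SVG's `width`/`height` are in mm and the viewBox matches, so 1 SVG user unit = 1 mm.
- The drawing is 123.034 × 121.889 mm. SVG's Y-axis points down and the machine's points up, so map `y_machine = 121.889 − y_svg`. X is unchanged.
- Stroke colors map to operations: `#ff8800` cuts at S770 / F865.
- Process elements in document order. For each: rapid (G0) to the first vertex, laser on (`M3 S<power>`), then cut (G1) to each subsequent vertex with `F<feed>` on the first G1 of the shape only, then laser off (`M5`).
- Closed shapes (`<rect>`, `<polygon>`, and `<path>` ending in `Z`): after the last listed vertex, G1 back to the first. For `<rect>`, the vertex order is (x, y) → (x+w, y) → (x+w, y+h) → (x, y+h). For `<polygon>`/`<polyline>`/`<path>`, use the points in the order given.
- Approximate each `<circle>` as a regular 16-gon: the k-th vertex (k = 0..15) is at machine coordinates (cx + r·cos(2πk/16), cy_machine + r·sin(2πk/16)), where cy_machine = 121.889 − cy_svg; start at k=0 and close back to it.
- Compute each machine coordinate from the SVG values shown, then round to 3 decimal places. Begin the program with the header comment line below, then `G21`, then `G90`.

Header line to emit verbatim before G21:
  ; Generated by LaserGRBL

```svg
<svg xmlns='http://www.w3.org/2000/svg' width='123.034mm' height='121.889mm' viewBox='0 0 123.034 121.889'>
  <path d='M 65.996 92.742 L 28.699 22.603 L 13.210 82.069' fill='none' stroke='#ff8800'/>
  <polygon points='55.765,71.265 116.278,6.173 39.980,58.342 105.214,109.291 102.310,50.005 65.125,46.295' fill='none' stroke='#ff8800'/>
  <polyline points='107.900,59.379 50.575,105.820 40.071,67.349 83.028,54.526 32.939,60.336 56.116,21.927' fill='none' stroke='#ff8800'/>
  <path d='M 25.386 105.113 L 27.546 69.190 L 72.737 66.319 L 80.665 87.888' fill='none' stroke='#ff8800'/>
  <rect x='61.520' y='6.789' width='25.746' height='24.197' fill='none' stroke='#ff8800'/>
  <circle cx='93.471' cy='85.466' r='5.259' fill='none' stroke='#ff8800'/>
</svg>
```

; Generated by LaserGRBL
G21
G90
G0 X65.996 Y29.147
M3 S770
G1 X28.699 Y99.286 F865
G1 X13.210 Y39.820
M5
G0 X55.765 Y50.624
M3 S770
G1 X116.278 Y115.716 F865
G1 X39.980 Y63.547
G1 X105.214 Y12.598
G1 X102.310 Y71.884
G1 X65.125 Y75.594
G1 X55.765 Y50.624
M5
G0 X107.900 Y62.510
M3 S770
G1 X50.575 Y16.069 F865
G1 X40.071 Y54.540
G1 X83.028 Y67.363
G1 X32.939 Y61.553
G1 X56.116 Y99.962
M5
G0 X25.386 Y16.776
M3 S770
G1 X27.546 Y52.699 F865
G1 X72.737 Y55.570
G1 X80.665 Y34.001
M5
G0 X61.520 Y115.100
M3 S770
G1 X87.266 Y115.100 F865
G1 X87.266 Y90.903
G1 X61.520 Y90.903
G1 X61.520 Y115.100
M5
G0 X98.730 Y36.423
M3 S770
G1 X98.330 Y38.436 F865
G1 X97.190 Y40.142
G1 X95.484 Y41.282
G1 X93.471 Y41.682
G1 X91.458 Y41.282
G1 X89.752 Y40.142
G1 X88.612 Y38.436
G1 X88.212 Y36.423
G1 X88.612 Y34.410
G1 X89.752 Y32.704
G1 X91.458 Y31.564
G1 X93.471 Y31.164
G1 X95.484 Y31.564
G1 X97.190 Y32.704
G1 X98.330 Y34.410
G1 X98.730 Y36.423
M5

viewBox `0 0 123.034 121.889` with mm width/height → 1 unit = 1 mm. Flip: y_m = 121.889 − y_svg.

**Shape 1** — `<path>` open polyline, stroke `#ff8800` → cut (S770, F865). Machine vertices: (65.996,29.147) → (28.699,99.286) → (13.210,39.820). Open path.

**Shape 2** — `<polygon>` closed polygon, stroke `#ff8800` → cut (S770, F865). Machine vertices: (55.765,50.624) → (116.278,115.716) → (39.980,63.547) → (105.214,12.598) → (102.310,71.884) → (65.125,75.594) → (55.765,50.624). Closed: final G1 returns to the first vertex.

**Shape 3** — `<polyline>` open polyline, stroke `#ff8800` → cut (S770, F865). Machine vertices: (107.900,62.510) → (50.575,16.069) → (40.071,54.540) → (83.028,67.363) → (32.939,61.553) → (56.116,99.962). Open path.

**Shape 4** — `<path>` open polyline, stroke `#ff8800` → cut (S770, F865). Machine vertices: (25.386,16.776) → (27.546,52.699) → (72.737,55.570) → (80.665,34.001). Open path.

**Shape 5** — `<rect>` rectangle, stroke `#ff8800` → cut (S770, F865). Machine vertices: (61.520,115.100) → (87.266,115.100) → (87.266,90.903) → (61.520,90.903) → (61.520,115.100). Closed: final G1 returns to the first vertex.

**Shape 6** — `<circle>` circle, stroke `#ff8800` → cut (S770, F865). Machine vertices: (98.730,36.423) → (98.330,38.436) → (97.190,40.142) → (95.484,41.282) → (93.471,41.682) → (91.458,41.282) → (89.752,40.142) → (88.612,38.436) → (88.212,36.423) → (88.612,34.410) → (89.752,32.704) → (91.458,31.564) → (93.471,31.164) → (95.484,31.564) → (97.190,32.704) → (98.330,34.410) → (98.730,36.423). Closed: final G1 returns to the first vertex.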